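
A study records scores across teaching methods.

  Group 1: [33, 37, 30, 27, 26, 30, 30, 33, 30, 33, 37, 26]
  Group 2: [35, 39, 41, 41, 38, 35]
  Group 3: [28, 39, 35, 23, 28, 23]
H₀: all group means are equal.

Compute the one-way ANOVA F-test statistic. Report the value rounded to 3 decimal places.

test statistic = 7.333

Group means [31.00, 38.17, 29.33], grand mean 32.375
SSB = Σnᵢ(x̄ᵢ−x̄)² = 279.458; SSW = ΣΣ(x−x̄ᵢ)² = 400.167
MSB = 279.458/2 = 139.7292; MSW = 400.167/21 = 19.0556
F = MSB/MSW = 7.3327
df = (2, 21)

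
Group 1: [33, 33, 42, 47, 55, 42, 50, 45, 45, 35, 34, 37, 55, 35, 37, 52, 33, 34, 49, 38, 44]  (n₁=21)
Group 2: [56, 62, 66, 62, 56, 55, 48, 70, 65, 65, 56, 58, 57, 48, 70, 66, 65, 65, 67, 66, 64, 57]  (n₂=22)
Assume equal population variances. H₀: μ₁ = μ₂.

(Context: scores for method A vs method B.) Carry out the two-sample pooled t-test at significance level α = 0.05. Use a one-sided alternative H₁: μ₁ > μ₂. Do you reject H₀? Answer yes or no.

reject H₀: no

x̄₁=41.667, s₁=7.519, n₁=21
x̄₂=61.091, s₂=6.316, n₂=22
s_p² = [20·7.519² + 21·6.316²]/41 = 48.0118
SE = √(s_p²·(1/21+1/22)) = 2.1139
t = (41.667−61.091)/2.1139 = -9.1888
df = 41
p-value (one-sided, H₁ greater) = 1.00000
At α=0.05: p ≥ α → fail to reject H₀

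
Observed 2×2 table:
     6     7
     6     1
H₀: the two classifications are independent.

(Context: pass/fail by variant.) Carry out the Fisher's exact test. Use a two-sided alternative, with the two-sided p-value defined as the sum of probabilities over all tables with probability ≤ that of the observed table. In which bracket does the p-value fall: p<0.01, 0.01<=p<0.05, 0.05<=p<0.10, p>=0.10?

Margins: r₁=13, r₂=7, c₁=12, c₂=8, n=20
p_obs = C(13,6)·C(7,6)/C(20,12); sum pmf over tables with pmf ≤ p_obs
p-value (two-sided) = 0.15769
→ bracket: p>=0.10

p-value bracket: p>=0.10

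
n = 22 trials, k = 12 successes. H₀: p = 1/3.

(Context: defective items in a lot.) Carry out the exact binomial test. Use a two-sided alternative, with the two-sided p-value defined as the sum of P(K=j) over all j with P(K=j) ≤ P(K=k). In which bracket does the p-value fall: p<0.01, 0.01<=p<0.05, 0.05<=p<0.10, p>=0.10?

p-value bracket: 0.01<=p<0.05

Exact binomial: n=22, k=12, p₀=1/3=0.3333
P(X=j) = C(n,j)·p₀^j·(1−p₀)^(n−j); p = Σ P(X=j) over j with P(X=j) ≤ P(X=12)
p-value (two-sided) = 0.04203
→ bracket: 0.01<=p<0.05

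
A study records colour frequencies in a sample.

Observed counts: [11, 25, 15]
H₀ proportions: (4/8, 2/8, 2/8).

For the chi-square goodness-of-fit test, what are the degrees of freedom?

df = k − 1 = 3 − 1 = 2

degrees of freedom = 2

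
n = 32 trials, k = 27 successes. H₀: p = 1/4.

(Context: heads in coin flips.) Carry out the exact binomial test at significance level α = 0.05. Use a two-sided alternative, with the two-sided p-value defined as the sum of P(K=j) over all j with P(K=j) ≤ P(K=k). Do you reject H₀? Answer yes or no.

Exact binomial: n=32, k=27, p₀=1/4=0.2500
P(X=j) = C(n,j)·p₀^j·(1−p₀)^(n−j); p = Σ P(X=j) over j with P(X=j) ≤ P(X=27)
p-value (two-sided) = 0.00000
At α=0.05: p < α → reject H₀

reject H₀: yes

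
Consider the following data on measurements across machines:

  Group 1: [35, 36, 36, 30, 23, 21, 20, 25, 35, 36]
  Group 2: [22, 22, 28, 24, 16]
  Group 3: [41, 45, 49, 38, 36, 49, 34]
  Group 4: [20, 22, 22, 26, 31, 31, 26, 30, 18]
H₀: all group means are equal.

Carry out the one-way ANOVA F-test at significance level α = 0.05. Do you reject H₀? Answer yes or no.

reject H₀: yes

Group means [29.70, 22.40, 41.71, 25.11], grand mean 29.903
SSB = Σnᵢ(x̄ᵢ−x̄)² = 1465.092; SSW = ΣΣ(x−x̄ᵢ)² = 901.617
MSB = 1465.092/3 = 488.3641; MSW = 901.617/27 = 33.3932
F = MSB/MSW = 14.6246
df = (3, 27)
p-value (upper-tail) = 0.00001
At α=0.05: p < α → reject H₀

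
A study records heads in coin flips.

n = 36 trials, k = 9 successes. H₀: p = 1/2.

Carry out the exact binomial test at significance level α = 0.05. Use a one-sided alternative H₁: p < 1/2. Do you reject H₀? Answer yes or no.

reject H₀: yes

Exact binomial: n=36, k=9, p₀=1/2=0.5000
P(X≤9) from Σ C(n,i)·p₀^i·(1−p₀)^(n−i)
p-value (one-sided, H₁ less) = 0.00197
At α=0.05: p < α → reject H₀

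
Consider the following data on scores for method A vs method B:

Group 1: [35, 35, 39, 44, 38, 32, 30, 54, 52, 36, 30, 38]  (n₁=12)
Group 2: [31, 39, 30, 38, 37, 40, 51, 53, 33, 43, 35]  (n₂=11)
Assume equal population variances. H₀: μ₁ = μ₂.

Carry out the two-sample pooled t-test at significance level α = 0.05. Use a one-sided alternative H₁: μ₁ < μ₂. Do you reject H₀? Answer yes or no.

x̄₁=38.583, s₁=7.810, n₁=12
x̄₂=39.091, s₂=7.476, n₂=11
s_p² = [11·7.810² + 10·7.476²]/21 = 58.5631
SE = √(s_p²·(1/12+1/11)) = 3.1944
t = (38.583−39.091)/3.1944 = -0.1589
df = 21
p-value (one-sided, H₁ less) = 0.43763
At α=0.05: p ≥ α → fail to reject H₀

reject H₀: no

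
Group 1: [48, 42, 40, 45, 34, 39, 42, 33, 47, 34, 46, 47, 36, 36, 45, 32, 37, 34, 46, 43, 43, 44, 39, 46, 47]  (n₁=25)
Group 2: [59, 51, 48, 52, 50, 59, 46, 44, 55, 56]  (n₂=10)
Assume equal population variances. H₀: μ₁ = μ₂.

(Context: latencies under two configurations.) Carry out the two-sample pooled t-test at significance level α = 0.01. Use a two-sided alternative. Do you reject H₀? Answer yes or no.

reject H₀: yes

x̄₁=41.000, s₁=5.204, n₁=25
x̄₂=52.000, s₂=5.207, n₂=10
s_p² = [24·5.204² + 9·5.207²]/33 = 27.0909
SE = √(s_p²·(1/25+1/10)) = 1.9475
t = (41.000−52.000)/1.9475 = -5.6483
df = 33
p-value (two-sided) = 0.00000
At α=0.01: p < α → reject H₀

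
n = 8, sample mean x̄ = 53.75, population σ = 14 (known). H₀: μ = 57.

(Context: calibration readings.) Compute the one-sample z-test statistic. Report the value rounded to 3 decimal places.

SE = σ/√n = 14/√8 = 4.9497
z = (x̄−μ₀)/SE = (53.75−57)/4.9497 = -0.6566

test statistic = -0.657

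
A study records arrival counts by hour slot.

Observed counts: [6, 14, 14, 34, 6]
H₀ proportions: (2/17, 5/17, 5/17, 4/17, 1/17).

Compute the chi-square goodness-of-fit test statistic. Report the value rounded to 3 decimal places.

n = 74; E_i = n·p_i = [8.71, 21.76, 21.76, 17.41, 4.35]
χ² = (6−8.71)²/8.71 + (14−21.76)²/21.76 + (14−21.76)²/21.76 + (34−17.41)²/17.41 + (6−4.35)²/4.35 = 22.8081
df = 4

test statistic = 22.808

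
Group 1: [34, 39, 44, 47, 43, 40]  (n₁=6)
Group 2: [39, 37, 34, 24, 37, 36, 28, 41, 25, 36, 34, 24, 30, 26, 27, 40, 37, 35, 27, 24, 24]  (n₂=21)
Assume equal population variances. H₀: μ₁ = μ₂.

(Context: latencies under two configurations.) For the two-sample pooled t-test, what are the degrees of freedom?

degrees of freedom = 25

df = n₁ + n₂ − 2 = 6 + 21 − 2 = 25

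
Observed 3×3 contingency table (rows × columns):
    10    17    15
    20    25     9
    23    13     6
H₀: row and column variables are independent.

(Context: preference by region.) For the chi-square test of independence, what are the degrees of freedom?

degrees of freedom = 4

df = (r−1)(c−1) = (3−1)·(3−1) = 4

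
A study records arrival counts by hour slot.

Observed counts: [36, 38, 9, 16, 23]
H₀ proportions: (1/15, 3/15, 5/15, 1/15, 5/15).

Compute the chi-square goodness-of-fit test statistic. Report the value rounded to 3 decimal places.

n = 122; E_i = n·p_i = [8.13, 24.40, 40.67, 8.13, 40.67]
χ² = (36−8.13)²/8.13 + (38−24.40)²/24.40 + (9−40.67)²/40.67 + (16−8.13)²/8.13 + (23−40.67)²/40.67 = 143.0000
df = 4

test statistic = 143.000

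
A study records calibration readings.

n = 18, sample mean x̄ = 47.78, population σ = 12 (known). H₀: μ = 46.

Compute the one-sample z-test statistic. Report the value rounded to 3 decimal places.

test statistic = 0.629

SE = σ/√n = 12/√18 = 2.8284
z = (x̄−μ₀)/SE = (47.78−46)/2.8284 = 0.6293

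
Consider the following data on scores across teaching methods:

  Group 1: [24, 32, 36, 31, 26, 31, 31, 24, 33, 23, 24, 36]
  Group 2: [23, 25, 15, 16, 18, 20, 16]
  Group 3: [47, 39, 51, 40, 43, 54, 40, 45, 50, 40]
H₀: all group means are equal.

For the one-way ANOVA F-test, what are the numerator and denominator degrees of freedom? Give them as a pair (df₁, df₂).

degrees of freedom = [2, 26]

k = 3 groups, N = 29 total
df = (k−1, N−k) = (3−1, 29−3) = (2, 26)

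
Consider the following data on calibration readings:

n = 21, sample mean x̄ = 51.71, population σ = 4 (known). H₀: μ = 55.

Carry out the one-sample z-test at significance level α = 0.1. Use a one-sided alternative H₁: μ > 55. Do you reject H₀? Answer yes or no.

reject H₀: no

SE = σ/√n = 4/√21 = 0.8729
z = (x̄−μ₀)/SE = (51.71−55)/0.8729 = -3.7692
p-value (one-sided, H₁ greater) = 0.99992
At α=0.1: p ≥ α → fail to reject H₀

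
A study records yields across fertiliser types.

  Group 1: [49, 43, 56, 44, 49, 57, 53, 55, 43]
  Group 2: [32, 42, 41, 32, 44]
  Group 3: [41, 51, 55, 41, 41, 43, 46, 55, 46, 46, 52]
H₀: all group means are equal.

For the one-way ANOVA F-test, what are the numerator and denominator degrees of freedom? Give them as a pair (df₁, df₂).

degrees of freedom = [2, 22]

k = 3 groups, N = 25 total
df = (k−1, N−k) = (3−1, 25−3) = (2, 22)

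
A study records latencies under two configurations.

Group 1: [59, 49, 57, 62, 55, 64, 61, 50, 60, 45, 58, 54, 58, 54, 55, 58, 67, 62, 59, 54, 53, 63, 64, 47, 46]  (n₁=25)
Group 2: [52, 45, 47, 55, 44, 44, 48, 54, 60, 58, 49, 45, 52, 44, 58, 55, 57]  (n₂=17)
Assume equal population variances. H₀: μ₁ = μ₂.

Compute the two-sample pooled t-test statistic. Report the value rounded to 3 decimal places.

x̄₁=56.560, s₁=5.931, n₁=25
x̄₂=51.000, s₂=5.624, n₂=17
s_p² = [24·5.931² + 16·5.624²]/40 = 33.7540
SE = √(s_p²·(1/25+1/17)) = 1.8264
t = (56.560−51.000)/1.8264 = 3.0443
df = 40

test statistic = 3.044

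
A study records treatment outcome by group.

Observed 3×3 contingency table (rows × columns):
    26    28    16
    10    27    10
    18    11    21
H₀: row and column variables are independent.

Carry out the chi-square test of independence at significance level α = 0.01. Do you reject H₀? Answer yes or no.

reject H₀: yes

Row totals [70, 47, 50], col totals [54, 66, 47], n=167
χ² = (26−22.63)²/22.63 + (28−27.66)²/27.66 + (16−19.70)²/19.70 + (10−15.20)²/15.20 + (27−18.57)²/18.57 + (10−13.23)²/13.23 + (18−16.17)²/16.17 + (11−19.76)²/19.76 + (21−14.07)²/14.07 = 15.0886
df = 4
p-value (upper-tail) = 0.00452
At α=0.01: p < α → reject H₀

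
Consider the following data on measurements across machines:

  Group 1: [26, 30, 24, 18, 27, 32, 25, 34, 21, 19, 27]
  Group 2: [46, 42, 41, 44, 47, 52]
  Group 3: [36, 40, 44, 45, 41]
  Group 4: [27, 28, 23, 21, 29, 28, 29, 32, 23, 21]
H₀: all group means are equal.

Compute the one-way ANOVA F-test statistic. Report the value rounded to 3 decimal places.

test statistic = 40.660

Group means [25.73, 45.33, 41.20, 26.10], grand mean 31.938
SSB = Σnᵢ(x̄ᵢ−x̄)² = 2270.660; SSW = ΣΣ(x−x̄ᵢ)² = 521.215
MSB = 2270.660/3 = 756.8866; MSW = 521.215/28 = 18.6148
F = MSB/MSW = 40.6604
df = (3, 28)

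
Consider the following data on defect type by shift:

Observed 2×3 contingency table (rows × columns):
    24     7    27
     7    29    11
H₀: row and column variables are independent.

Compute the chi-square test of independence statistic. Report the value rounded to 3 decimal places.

test statistic = 28.666

Row totals [58, 47], col totals [31, 36, 38], n=105
χ² = (24−17.12)²/17.12 + (7−19.89)²/19.89 + (27−20.99)²/20.99 + (7−13.88)²/13.88 + (29−16.11)²/16.11 + (11−17.01)²/17.01 = 28.6661
df = 2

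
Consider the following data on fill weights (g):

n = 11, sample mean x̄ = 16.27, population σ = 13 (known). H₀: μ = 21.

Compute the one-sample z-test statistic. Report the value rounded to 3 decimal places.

SE = σ/√n = 13/√11 = 3.9196
z = (x̄−μ₀)/SE = (16.27−21)/3.9196 = -1.2067

test statistic = -1.207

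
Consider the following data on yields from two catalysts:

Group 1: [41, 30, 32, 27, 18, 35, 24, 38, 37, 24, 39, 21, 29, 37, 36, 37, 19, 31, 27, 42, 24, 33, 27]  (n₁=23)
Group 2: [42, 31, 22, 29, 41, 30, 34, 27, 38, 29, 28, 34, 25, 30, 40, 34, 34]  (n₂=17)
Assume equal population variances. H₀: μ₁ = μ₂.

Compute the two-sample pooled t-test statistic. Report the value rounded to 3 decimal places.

x̄₁=30.783, s₁=7.071, n₁=23
x̄₂=32.235, s₂=5.663, n₂=17
s_p² = [22·7.071² + 16·5.663²]/38 = 42.4466
SE = √(s_p²·(1/23+1/17)) = 2.0838
t = (30.783−32.235)/2.0838 = -0.6971
df = 38

test statistic = -0.697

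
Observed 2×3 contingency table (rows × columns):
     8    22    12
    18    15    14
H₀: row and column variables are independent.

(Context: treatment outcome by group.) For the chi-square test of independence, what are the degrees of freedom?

df = (r−1)(c−1) = (2−1)·(3−1) = 2

degrees of freedom = 2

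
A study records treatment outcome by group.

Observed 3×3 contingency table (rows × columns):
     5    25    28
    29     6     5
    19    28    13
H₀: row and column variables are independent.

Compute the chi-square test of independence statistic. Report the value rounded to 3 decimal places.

Row totals [58, 40, 60], col totals [53, 59, 46], n=158
χ² = (5−19.46)²/19.46 + (25−21.66)²/21.66 + (28−16.89)²/16.89 + (29−13.42)²/13.42 + (6−14.94)²/14.94 + (5−11.65)²/11.65 + (19−20.13)²/20.13 + (28−22.41)²/22.41 + (13−17.47)²/17.47 = 48.4096
df = 4

test statistic = 48.410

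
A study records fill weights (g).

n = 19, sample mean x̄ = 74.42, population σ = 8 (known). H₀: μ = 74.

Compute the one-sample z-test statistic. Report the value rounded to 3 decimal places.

SE = σ/√n = 8/√19 = 1.8353
z = (x̄−μ₀)/SE = (74.42−74)/1.8353 = 0.2288

test statistic = 0.229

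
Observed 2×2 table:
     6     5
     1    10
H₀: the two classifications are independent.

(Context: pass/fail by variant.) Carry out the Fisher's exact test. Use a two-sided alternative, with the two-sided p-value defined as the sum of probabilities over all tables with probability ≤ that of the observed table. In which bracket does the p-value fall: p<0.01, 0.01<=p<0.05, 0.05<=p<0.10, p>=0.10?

Margins: r₁=11, r₂=11, c₁=7, c₂=15, n=22
p_obs = C(11,6)·C(11,1)/C(22,7); sum pmf over tables with pmf ≤ p_obs
p-value (two-sided) = 0.06347
→ bracket: 0.05<=p<0.10

p-value bracket: 0.05<=p<0.10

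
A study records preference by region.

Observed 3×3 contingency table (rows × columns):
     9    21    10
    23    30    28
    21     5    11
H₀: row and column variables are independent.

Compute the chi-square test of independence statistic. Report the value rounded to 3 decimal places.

test statistic = 17.216

Row totals [40, 81, 37], col totals [53, 56, 49], n=158
χ² = (9−13.42)²/13.42 + (21−14.18)²/14.18 + (10−12.41)²/12.41 + (23−27.17)²/27.17 + (30−28.71)²/28.71 + (28−25.12)²/25.12 + (21−12.41)²/12.41 + (5−13.11)²/13.11 + (11−11.47)²/11.47 = 17.2159
df = 4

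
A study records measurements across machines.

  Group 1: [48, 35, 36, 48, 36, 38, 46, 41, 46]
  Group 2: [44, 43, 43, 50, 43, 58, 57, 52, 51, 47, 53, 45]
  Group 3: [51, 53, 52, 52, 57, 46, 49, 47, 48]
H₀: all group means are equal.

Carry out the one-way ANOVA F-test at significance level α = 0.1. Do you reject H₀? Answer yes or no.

Group means [41.56, 48.83, 50.56], grand mean 47.167
SSB = Σnᵢ(x̄ᵢ−x̄)² = 420.056; SSW = ΣΣ(x−x̄ᵢ)² = 662.111
MSB = 420.056/2 = 210.0278; MSW = 662.111/27 = 24.5226
F = MSB/MSW = 8.5647
df = (2, 27)
p-value (upper-tail) = 0.00132
At α=0.1: p < α → reject H₀

reject H₀: yes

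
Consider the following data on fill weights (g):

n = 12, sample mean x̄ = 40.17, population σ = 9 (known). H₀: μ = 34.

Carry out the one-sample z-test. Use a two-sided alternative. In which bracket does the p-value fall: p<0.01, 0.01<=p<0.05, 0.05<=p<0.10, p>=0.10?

p-value bracket: 0.01<=p<0.05

SE = σ/√n = 9/√12 = 2.5981
z = (x̄−μ₀)/SE = (40.17−34)/2.5981 = 2.3748
p-value (two-sided) = 0.01756
→ bracket: 0.01<=p<0.05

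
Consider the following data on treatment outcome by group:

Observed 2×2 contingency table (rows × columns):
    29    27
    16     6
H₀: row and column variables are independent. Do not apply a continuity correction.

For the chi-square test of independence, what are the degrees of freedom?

degrees of freedom = 1

df = (r−1)(c−1) = (2−1)·(2−1) = 1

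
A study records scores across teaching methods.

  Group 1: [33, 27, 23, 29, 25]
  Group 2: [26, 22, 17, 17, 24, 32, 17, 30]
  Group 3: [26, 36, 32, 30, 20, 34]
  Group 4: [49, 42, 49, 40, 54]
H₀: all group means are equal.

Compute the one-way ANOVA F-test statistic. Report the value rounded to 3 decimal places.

Group means [27.40, 23.12, 29.67, 46.80], grand mean 30.583
SSB = Σnᵢ(x̄ᵢ−x̄)² = 1815.625; SSW = ΣΣ(x−x̄ᵢ)² = 610.208
MSB = 1815.625/3 = 605.2083; MSW = 610.208/20 = 30.5104
F = MSB/MSW = 19.8361
df = (3, 20)

test statistic = 19.836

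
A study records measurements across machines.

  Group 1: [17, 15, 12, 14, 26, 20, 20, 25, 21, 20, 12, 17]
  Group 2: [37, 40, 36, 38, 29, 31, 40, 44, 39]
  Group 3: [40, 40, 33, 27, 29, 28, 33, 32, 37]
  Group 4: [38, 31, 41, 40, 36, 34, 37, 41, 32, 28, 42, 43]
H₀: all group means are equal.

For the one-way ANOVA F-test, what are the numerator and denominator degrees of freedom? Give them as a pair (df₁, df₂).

degrees of freedom = [3, 38]

k = 4 groups, N = 42 total
df = (k−1, N−k) = (4−1, 42−4) = (3, 38)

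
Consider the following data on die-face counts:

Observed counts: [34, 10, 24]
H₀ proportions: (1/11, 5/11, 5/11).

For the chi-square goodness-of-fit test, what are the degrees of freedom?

df = k − 1 = 3 − 1 = 2

degrees of freedom = 2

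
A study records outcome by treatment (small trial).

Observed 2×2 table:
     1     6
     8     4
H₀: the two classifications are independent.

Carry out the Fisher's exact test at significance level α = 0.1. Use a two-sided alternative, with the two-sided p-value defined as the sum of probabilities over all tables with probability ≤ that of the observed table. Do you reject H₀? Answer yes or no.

Margins: r₁=7, r₂=12, c₁=9, c₂=10, n=19
p_obs = C(7,1)·C(12,8)/C(19,9); sum pmf over tables with pmf ≤ p_obs
p-value (two-sided) = 0.05728
At α=0.1: p < α → reject H₀

reject H₀: yes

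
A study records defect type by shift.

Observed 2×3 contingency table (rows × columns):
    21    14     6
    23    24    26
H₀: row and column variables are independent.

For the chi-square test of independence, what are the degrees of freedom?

degrees of freedom = 2

df = (r−1)(c−1) = (2−1)·(3−1) = 2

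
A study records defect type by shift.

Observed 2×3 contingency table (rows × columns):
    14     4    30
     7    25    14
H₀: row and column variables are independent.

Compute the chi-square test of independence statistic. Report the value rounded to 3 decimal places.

test statistic = 23.326

Row totals [48, 46], col totals [21, 29, 44], n=94
χ² = (14−10.72)²/10.72 + (4−14.81)²/14.81 + (30−22.47)²/22.47 + (7−10.28)²/10.28 + (25−14.19)²/14.19 + (14−21.53)²/21.53 = 23.3264
df = 2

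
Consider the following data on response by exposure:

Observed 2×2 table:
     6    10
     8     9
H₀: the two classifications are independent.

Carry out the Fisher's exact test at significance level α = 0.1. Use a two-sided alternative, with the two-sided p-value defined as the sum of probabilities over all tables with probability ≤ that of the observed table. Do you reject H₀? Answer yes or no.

Margins: r₁=16, r₂=17, c₁=14, c₂=19, n=33
p_obs = C(16,6)·C(17,8)/C(33,14); sum pmf over tables with pmf ≤ p_obs
p-value (two-sided) = 0.72828
At α=0.1: p ≥ α → fail to reject H₀

reject H₀: no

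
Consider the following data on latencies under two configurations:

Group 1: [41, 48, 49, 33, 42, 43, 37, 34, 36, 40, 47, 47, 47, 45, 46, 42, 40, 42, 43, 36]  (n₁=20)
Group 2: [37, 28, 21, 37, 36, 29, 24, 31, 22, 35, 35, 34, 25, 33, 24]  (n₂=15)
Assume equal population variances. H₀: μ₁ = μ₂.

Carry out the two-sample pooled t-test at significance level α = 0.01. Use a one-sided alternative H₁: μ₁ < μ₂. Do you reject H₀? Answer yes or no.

reject H₀: no

x̄₁=41.900, s₁=4.800, n₁=20
x̄₂=30.067, s₂=5.713, n₂=15
s_p² = [19·4.800² + 14·5.713²]/33 = 27.1131
SE = √(s_p²·(1/20+1/15)) = 1.7785
t = (41.900−30.067)/1.7785 = 6.6534
df = 33
p-value (one-sided, H₁ less) = 1.00000
At α=0.01: p ≥ α → fail to reject H₀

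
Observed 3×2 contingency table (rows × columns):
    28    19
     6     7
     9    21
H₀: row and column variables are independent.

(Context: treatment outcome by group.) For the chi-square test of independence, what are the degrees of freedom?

degrees of freedom = 2

df = (r−1)(c−1) = (3−1)·(2−1) = 2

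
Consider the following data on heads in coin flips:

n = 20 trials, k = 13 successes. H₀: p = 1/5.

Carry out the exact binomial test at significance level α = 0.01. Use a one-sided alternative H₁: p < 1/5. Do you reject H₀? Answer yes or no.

reject H₀: no

Exact binomial: n=20, k=13, p₀=1/5=0.2000
P(X≤13) from Σ C(n,i)·p₀^i·(1−p₀)^(n−i)
p-value (one-sided, H₁ less) = 1.00000
At α=0.01: p ≥ α → fail to reject H₀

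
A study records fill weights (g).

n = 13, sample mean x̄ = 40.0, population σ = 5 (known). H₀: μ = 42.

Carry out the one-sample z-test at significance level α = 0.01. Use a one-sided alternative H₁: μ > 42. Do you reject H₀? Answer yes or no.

SE = σ/√n = 5/√13 = 1.3868
z = (x̄−μ₀)/SE = (40.0−42)/1.3868 = -1.4422
p-value (one-sided, H₁ greater) = 0.92538
At α=0.01: p ≥ α → fail to reject H₀

reject H₀: no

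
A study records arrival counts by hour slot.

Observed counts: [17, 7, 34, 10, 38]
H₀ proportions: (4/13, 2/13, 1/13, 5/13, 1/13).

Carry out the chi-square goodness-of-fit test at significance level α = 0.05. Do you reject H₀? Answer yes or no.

n = 106; E_i = n·p_i = [32.62, 16.31, 8.15, 40.77, 8.15]
χ² = (17−32.62)²/32.62 + (7−16.31)²/16.31 + (34−8.15)²/8.15 + (10−40.77)²/40.77 + (38−8.15)²/8.15 = 227.1863
df = 4
p-value (upper-tail) = 0.00000
At α=0.05: p < α → reject H₀

reject H₀: yes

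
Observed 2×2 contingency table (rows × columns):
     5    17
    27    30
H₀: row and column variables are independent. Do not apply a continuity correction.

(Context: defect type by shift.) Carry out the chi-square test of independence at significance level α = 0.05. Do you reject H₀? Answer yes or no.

reject H₀: yes

Row totals [22, 57], col totals [32, 47], n=79
χ² = (5−8.91)²/8.91 + (17−13.09)²/13.09 + (27−23.09)²/23.09 + (30−33.91)²/33.91 = 3.9994
df = 1
p-value (upper-tail) = 0.04552
At α=0.05: p < α → reject H₀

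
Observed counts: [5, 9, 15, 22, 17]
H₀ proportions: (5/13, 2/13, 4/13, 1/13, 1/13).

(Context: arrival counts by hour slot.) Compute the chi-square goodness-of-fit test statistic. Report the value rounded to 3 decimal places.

test statistic = 99.232

n = 68; E_i = n·p_i = [26.15, 10.46, 20.92, 5.23, 5.23]
χ² = (5−26.15)²/26.15 + (9−10.46)²/10.46 + (15−20.92)²/20.92 + (22−5.23)²/5.23 + (17−5.23)²/5.23 = 99.2316
df = 4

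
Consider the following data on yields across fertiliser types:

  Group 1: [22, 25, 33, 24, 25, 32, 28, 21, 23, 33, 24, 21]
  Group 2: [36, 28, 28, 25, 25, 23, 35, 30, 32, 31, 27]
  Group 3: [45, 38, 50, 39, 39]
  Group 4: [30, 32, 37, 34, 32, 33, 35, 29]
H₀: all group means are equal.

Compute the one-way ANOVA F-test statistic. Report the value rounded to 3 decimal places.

test statistic = 19.348

Group means [25.92, 29.09, 42.20, 32.75], grand mean 30.667
SSB = Σnᵢ(x̄ᵢ−x̄)² = 997.874; SSW = ΣΣ(x−x̄ᵢ)² = 550.126
MSB = 997.874/3 = 332.6247; MSW = 550.126/32 = 17.1914
F = MSB/MSW = 19.3483
df = (3, 32)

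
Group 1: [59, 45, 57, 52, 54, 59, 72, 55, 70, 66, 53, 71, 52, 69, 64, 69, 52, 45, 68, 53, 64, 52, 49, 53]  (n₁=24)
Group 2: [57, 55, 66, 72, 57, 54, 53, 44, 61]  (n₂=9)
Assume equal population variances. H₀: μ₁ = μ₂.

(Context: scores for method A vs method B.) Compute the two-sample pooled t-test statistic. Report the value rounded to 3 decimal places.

x̄₁=58.458, s₁=8.465, n₁=24
x̄₂=57.667, s₂=8.031, n₂=9
s_p² = [23·8.465² + 8·8.031²]/31 = 69.8051
SE = √(s_p²·(1/24+1/9)) = 3.2657
t = (58.458−57.667)/3.2657 = 0.2424
df = 31

test statistic = 0.242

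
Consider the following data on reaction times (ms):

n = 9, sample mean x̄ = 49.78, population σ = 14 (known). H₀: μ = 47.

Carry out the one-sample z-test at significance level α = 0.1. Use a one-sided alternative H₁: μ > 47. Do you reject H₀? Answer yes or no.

reject H₀: no

SE = σ/√n = 14/√9 = 4.6667
z = (x̄−μ₀)/SE = (49.78−47)/4.6667 = 0.5957
p-value (one-sided, H₁ greater) = 0.27568
At α=0.1: p ≥ α → fail to reject H₀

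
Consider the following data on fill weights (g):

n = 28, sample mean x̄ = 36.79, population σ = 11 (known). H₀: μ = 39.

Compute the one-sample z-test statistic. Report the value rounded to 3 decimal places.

test statistic = -1.063

SE = σ/√n = 11/√28 = 2.0788
z = (x̄−μ₀)/SE = (36.79−39)/2.0788 = -1.0631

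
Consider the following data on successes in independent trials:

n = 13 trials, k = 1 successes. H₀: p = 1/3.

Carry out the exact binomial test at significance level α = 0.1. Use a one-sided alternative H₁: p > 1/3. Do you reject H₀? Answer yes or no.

Exact binomial: n=13, k=1, p₀=1/3=0.3333
P(X≥1) from Σ C(n,i)·p₀^i·(1−p₀)^(n−i)
p-value (one-sided, H₁ greater) = 0.99486
At α=0.1: p ≥ α → fail to reject H₀

reject H₀: no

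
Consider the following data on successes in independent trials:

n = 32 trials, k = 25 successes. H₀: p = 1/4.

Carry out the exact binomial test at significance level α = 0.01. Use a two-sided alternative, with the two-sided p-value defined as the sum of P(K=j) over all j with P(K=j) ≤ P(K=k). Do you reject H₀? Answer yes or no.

Exact binomial: n=32, k=25, p₀=1/4=0.2500
P(X=j) = C(n,j)·p₀^j·(1−p₀)^(n−j); p = Σ P(X=j) over j with P(X=j) ≤ P(X=25)
p-value (two-sided) = 0.00000
At α=0.01: p < α → reject H₀

reject H₀: yes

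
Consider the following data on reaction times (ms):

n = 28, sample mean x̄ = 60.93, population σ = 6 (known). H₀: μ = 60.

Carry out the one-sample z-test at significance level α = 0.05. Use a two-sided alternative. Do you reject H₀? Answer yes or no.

reject H₀: no

SE = σ/√n = 6/√28 = 1.1339
z = (x̄−μ₀)/SE = (60.93−60)/1.1339 = 0.8202
p-value (two-sided) = 0.41211
At α=0.05: p ≥ α → fail to reject H₀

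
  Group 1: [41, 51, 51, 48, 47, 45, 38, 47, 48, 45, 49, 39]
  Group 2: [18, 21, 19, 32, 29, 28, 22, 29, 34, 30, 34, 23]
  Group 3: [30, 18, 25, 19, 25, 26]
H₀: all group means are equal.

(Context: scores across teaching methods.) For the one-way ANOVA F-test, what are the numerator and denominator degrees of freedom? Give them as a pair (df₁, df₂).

k = 3 groups, N = 30 total
df = (k−1, N−k) = (3−1, 30−3) = (2, 27)

degrees of freedom = [2, 27]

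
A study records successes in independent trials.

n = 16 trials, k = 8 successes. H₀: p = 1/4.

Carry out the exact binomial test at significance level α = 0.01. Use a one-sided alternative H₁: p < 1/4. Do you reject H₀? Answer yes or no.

Exact binomial: n=16, k=8, p₀=1/4=0.2500
P(X≤8) from Σ C(n,i)·p₀^i·(1−p₀)^(n−i)
p-value (one-sided, H₁ less) = 0.99253
At α=0.01: p ≥ α → fail to reject H₀

reject H₀: no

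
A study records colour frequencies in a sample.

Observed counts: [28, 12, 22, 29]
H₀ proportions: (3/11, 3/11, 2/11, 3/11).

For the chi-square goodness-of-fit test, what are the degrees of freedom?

degrees of freedom = 3

df = k − 1 = 4 − 1 = 3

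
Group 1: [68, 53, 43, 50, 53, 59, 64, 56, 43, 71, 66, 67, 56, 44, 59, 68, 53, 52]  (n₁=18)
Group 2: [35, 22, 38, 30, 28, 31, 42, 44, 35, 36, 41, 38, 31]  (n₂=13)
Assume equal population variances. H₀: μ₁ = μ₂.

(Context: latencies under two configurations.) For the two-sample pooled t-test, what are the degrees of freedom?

degrees of freedom = 29

df = n₁ + n₂ − 2 = 18 + 13 − 2 = 29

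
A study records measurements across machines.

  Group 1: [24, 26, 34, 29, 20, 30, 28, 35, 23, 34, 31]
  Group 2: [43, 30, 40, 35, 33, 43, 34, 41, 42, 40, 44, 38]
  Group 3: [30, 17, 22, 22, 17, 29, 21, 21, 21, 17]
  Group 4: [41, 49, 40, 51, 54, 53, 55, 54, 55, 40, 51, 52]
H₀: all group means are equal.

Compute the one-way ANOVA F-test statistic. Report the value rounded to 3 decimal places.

test statistic = 64.981

Group means [28.55, 38.58, 21.70, 49.58], grand mean 35.311
SSB = Σnᵢ(x̄ᵢ−x̄)² = 4928.984; SSW = ΣΣ(x−x̄ᵢ)² = 1036.661
MSB = 4928.984/3 = 1642.9946; MSW = 1036.661/41 = 25.2844
F = MSB/MSW = 64.9806
df = (3, 41)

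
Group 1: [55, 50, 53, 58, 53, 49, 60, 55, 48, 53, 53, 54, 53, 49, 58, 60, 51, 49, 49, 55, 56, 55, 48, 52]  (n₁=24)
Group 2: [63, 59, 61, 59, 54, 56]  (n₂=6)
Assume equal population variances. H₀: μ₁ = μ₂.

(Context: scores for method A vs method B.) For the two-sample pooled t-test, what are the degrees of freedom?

degrees of freedom = 28

df = n₁ + n₂ − 2 = 24 + 6 − 2 = 28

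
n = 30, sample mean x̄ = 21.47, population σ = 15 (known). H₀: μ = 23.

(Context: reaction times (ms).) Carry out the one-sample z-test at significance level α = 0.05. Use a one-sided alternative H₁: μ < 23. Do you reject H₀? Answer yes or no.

SE = σ/√n = 15/√30 = 2.7386
z = (x̄−μ₀)/SE = (21.47−23)/2.7386 = -0.5587
p-value (one-sided, H₁ less) = 0.28819
At α=0.05: p ≥ α → fail to reject H₀

reject H₀: no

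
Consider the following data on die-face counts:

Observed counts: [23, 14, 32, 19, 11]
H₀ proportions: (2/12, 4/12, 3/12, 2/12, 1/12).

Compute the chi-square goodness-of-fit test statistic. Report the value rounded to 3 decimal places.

n = 99; E_i = n·p_i = [16.50, 33.00, 24.75, 16.50, 8.25]
χ² = (23−16.50)²/16.50 + (14−33.00)²/33.00 + (32−24.75)²/24.75 + (19−16.50)²/16.50 + (11−8.25)²/8.25 = 16.9192
df = 4

test statistic = 16.919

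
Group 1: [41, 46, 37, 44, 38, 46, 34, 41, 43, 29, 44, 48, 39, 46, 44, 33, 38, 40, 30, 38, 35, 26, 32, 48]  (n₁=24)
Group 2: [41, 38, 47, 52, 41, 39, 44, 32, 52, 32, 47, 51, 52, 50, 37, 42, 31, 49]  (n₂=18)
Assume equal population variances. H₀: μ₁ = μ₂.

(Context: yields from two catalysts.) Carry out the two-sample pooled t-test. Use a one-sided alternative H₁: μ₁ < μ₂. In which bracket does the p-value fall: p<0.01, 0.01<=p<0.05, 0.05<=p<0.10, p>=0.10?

p-value bracket: 0.01<=p<0.05

x̄₁=39.167, s₁=6.225, n₁=24
x̄₂=43.167, s₂=7.262, n₂=18
s_p² = [23·6.225² + 17·7.262²]/40 = 44.6958
SE = √(s_p²·(1/24+1/18)) = 2.0846
t = (39.167−43.167)/2.0846 = -1.9189
df = 40
p-value (one-sided, H₁ less) = 0.03108
→ bracket: 0.01<=p<0.05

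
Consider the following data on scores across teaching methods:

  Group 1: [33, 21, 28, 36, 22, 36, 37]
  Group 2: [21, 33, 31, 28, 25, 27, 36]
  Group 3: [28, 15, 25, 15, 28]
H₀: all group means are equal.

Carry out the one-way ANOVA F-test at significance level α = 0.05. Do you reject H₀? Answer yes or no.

reject H₀: no

Group means [30.43, 28.71, 22.20], grand mean 27.632
SSB = Σnᵢ(x̄ᵢ−x̄)² = 210.478; SSW = ΣΣ(x−x̄ᵢ)² = 609.943
MSB = 210.478/2 = 105.2391; MSW = 609.943/16 = 38.1214
F = MSB/MSW = 2.7606
df = (2, 16)
p-value (upper-tail) = 0.09333
At α=0.05: p ≥ α → fail to reject H₀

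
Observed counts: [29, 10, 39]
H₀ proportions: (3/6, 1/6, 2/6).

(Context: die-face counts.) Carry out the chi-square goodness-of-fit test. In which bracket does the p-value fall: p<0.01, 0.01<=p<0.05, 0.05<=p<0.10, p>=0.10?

p-value bracket: p<0.01

n = 78; E_i = n·p_i = [39.00, 13.00, 26.00]
χ² = (29−39.00)²/39.00 + (10−13.00)²/13.00 + (39−26.00)²/26.00 = 9.7564
df = 2
p-value (upper-tail) = 0.00761
→ bracket: p<0.01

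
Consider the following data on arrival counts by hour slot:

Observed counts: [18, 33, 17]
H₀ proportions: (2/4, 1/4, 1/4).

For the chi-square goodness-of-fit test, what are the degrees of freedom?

degrees of freedom = 2

df = k − 1 = 3 − 1 = 2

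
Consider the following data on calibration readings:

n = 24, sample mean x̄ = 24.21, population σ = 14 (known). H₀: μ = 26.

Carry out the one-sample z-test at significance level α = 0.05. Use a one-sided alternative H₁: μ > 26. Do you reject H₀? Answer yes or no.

reject H₀: no

SE = σ/√n = 14/√24 = 2.8577
z = (x̄−μ₀)/SE = (24.21−26)/2.8577 = -0.6264
p-value (one-sided, H₁ greater) = 0.73446
At α=0.05: p ≥ α → fail to reject H₀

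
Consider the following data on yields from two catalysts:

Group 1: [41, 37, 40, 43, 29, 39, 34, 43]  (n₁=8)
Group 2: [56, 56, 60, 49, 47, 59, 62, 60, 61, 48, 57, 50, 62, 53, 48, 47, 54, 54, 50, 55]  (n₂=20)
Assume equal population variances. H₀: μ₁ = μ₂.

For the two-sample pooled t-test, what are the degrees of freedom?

degrees of freedom = 26

df = n₁ + n₂ − 2 = 8 + 20 − 2 = 26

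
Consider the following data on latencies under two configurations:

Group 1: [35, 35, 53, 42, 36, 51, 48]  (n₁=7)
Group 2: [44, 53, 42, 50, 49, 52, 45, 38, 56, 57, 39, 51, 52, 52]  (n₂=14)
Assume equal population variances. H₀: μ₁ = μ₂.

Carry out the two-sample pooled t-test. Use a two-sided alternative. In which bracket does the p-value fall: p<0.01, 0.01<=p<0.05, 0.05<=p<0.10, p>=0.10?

x̄₁=42.857, s₁=7.819, n₁=7
x̄₂=48.571, s₂=6.009, n₂=14
s_p² = [6·7.819² + 13·6.009²]/19 = 44.0150
SE = √(s_p²·(1/7+1/14)) = 3.0711
t = (42.857−48.571)/3.0711 = -1.8607
df = 19
p-value (two-sided) = 0.07834
→ bracket: 0.05<=p<0.10

p-value bracket: 0.05<=p<0.10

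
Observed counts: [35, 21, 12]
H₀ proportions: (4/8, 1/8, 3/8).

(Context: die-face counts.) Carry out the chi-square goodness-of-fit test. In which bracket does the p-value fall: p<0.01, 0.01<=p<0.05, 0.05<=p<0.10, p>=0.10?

n = 68; E_i = n·p_i = [34.00, 8.50, 25.50]
χ² = (35−34.00)²/34.00 + (21−8.50)²/8.50 + (12−25.50)²/25.50 = 25.5588
df = 2
p-value (upper-tail) = 0.00000
→ bracket: p<0.01

p-value bracket: p<0.01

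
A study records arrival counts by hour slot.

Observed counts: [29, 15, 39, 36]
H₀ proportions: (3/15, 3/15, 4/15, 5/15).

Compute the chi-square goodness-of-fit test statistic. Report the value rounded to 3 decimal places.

n = 119; E_i = n·p_i = [23.80, 23.80, 31.73, 39.67]
χ² = (29−23.80)²/23.80 + (15−23.80)²/23.80 + (39−31.73)²/31.73 + (36−39.67)²/39.67 = 6.3929
df = 3

test statistic = 6.393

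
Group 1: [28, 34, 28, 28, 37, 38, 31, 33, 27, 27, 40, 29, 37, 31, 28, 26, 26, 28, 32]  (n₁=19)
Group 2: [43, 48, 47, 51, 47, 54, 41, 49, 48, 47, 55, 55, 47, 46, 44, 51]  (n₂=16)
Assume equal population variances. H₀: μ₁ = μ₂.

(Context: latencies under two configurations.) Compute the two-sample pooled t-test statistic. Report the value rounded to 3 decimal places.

test statistic = -12.039

x̄₁=30.947, s₁=4.390, n₁=19
x̄₂=48.312, s₂=4.078, n₂=16
s_p² = [18·4.390² + 15·4.078²]/33 = 18.0723
SE = √(s_p²·(1/19+1/16)) = 1.4425
t = (30.947−48.312)/1.4425 = -12.0386
df = 33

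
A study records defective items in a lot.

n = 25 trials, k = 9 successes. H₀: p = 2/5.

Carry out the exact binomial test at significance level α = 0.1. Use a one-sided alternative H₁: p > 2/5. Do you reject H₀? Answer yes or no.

Exact binomial: n=25, k=9, p₀=2/5=0.4000
P(X≥9) from Σ C(n,i)·p₀^i·(1−p₀)^(n−i)
p-value (one-sided, H₁ greater) = 0.72647
At α=0.1: p ≥ α → fail to reject H₀

reject H₀: no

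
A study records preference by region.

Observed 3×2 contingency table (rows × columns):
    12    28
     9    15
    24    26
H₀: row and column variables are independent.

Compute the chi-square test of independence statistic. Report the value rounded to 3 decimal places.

test statistic = 3.063

Row totals [40, 24, 50], col totals [45, 69], n=114
χ² = (12−15.79)²/15.79 + (28−24.21)²/24.21 + (9−9.47)²/9.47 + (15−14.53)²/14.53 + (24−19.74)²/19.74 + (26−30.26)²/30.26 = 3.0631
df = 2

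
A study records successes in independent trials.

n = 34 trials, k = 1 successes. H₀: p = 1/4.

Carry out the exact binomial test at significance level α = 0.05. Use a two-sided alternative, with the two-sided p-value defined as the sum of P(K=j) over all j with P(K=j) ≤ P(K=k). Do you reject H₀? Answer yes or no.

Exact binomial: n=34, k=1, p₀=1/4=0.2500
P(X=j) = C(n,j)·p₀^j·(1−p₀)^(n−j); p = Σ P(X=j) over j with P(X=j) ≤ P(X=1)
p-value (two-sided) = 0.00114
At α=0.05: p < α → reject H₀

reject H₀: yes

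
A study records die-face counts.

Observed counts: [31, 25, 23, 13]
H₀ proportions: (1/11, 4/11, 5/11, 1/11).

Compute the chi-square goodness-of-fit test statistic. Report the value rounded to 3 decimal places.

test statistic = 74.441

n = 92; E_i = n·p_i = [8.36, 33.45, 41.82, 8.36]
χ² = (31−8.36)²/8.36 + (25−33.45)²/33.45 + (23−41.82)²/41.82 + (13−8.36)²/8.36 = 74.4408
df = 3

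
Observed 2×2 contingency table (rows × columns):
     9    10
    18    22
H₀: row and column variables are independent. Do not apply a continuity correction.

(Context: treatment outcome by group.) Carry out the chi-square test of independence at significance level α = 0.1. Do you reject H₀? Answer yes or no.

reject H₀: no

Row totals [19, 40], col totals [27, 32], n=59
χ² = (9−8.69)²/8.69 + (10−10.31)²/10.31 + (18−18.31)²/18.31 + (22−21.69)²/21.69 = 0.0291
df = 1
p-value (upper-tail) = 0.86452
At α=0.1: p ≥ α → fail to reject H₀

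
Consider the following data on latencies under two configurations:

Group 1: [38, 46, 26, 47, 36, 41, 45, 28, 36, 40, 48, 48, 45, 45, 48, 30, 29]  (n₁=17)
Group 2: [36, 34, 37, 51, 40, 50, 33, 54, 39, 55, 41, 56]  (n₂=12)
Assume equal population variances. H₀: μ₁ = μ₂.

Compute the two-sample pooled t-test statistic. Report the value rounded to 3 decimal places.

test statistic = -1.328

x̄₁=39.765, s₁=7.702, n₁=17
x̄₂=43.833, s₂=8.706, n₂=12
s_p² = [16·7.702² + 11·8.706²]/27 = 66.0269
SE = √(s_p²·(1/17+1/12)) = 3.0637
t = (39.765−43.833)/3.0637 = -1.3280
df = 27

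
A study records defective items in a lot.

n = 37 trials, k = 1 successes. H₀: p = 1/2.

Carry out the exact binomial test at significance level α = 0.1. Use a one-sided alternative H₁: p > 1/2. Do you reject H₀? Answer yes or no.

Exact binomial: n=37, k=1, p₀=1/2=0.5000
P(X≥1) from Σ C(n,i)·p₀^i·(1−p₀)^(n−i)
p-value (one-sided, H₁ greater) = 1.00000
At α=0.1: p ≥ α → fail to reject H₀

reject H₀: no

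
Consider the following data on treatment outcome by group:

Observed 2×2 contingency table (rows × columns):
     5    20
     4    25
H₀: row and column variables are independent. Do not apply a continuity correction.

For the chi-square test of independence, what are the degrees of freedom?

df = (r−1)(c−1) = (2−1)·(2−1) = 1

degrees of freedom = 1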